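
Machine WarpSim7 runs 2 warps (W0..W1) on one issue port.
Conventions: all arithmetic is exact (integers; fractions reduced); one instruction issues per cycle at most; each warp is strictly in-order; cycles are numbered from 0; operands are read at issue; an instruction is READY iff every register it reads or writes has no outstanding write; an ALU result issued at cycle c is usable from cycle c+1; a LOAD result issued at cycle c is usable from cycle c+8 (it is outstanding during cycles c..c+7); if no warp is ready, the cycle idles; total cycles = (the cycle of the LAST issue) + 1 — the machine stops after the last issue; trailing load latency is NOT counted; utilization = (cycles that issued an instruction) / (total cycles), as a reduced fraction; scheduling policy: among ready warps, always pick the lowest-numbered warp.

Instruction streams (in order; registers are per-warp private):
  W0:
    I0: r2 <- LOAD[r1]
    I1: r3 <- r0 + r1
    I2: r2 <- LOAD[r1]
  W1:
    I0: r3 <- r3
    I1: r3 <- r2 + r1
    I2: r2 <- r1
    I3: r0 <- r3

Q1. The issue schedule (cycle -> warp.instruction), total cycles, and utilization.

cycle 0: W0.I0
cycle 1: W0.I1
cycle 2: W1.I0
cycle 3: W1.I1
cycle 4: W1.I2
cycle 5: W1.I3
cycle 6: idle
cycle 7: idle
cycle 8: W0.I2

Answer: 9 cycles, utilization 7/9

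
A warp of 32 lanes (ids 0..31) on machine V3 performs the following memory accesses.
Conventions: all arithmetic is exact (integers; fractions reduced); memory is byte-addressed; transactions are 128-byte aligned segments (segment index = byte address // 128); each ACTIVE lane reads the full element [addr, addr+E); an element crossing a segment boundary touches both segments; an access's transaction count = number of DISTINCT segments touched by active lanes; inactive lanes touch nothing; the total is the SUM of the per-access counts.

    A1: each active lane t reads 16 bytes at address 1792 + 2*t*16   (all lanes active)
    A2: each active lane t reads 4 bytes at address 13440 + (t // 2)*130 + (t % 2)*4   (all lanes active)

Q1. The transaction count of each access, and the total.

A1: 8 transactions
A2: 16 transactions

Answer: 8,16; total 24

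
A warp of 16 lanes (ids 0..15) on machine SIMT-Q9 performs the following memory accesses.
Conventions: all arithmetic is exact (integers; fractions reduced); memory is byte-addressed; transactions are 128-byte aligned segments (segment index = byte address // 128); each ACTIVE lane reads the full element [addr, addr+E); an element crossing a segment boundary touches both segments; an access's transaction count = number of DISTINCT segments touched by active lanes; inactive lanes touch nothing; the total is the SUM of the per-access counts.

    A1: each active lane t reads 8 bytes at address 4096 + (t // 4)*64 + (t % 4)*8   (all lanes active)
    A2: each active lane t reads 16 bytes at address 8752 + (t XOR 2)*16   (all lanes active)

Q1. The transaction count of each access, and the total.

A1: 2 transactions
A2: 3 transactions

Answer: 2,3; total 5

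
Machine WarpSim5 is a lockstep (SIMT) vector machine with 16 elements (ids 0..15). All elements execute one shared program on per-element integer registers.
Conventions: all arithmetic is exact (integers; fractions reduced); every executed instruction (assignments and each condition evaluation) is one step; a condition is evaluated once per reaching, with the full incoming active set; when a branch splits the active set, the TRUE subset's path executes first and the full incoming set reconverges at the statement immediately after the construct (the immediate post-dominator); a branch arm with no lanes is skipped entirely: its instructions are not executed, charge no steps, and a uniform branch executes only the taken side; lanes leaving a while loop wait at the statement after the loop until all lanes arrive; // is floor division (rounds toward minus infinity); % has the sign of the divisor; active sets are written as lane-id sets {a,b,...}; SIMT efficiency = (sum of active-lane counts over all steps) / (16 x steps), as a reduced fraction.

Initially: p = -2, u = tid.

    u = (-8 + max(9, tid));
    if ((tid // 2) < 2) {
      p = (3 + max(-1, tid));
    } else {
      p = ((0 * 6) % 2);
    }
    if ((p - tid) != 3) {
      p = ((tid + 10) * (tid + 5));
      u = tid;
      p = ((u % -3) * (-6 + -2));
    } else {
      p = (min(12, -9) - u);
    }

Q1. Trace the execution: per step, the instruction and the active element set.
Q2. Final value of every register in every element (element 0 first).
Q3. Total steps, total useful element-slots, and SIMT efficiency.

step 0: u <- (-8 + max(9, tid))      {0,1,2,3,4,5,6,7,8,9,10,11,12,13,14,15}
step 1: eval ((tid // 2) < 2)        {0,1,2,3,4,5,6,7,8,9,10,11,12,13,14,15}
step 2: p <- (3 + max(-1, tid))      {0,1,2,3}
step 3: p <- ((0 * 6) % 2)           {4,5,6,7,8,9,10,11,12,13,14,15}
step 4: eval ((p - tid) != 3)        {0,1,2,3,4,5,6,7,8,9,10,11,12,13,14,15}
step 5: p <- ((tid + 10) * (tid + 5)) {4,5,6,7,8,9,10,11,12,13,14,15}
step 6: u <- tid                     {4,5,6,7,8,9,10,11,12,13,14,15}
step 7: p <- ((u % -3) * (-6 + -2))  {4,5,6,7,8,9,10,11,12,13,14,15}
step 8: p <- (min(12, -9) - u)       {0,1,2,3}

Answer: 9 steps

p: -10,-10,-10,-10,16,8,0,16,8,0,16,8,0,16,8,0
u: 1,1,1,1,4,5,6,7,8,9,10,11,12,13,14,15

steps = 9; useful = 104; efficiency = 104/144 = 13/18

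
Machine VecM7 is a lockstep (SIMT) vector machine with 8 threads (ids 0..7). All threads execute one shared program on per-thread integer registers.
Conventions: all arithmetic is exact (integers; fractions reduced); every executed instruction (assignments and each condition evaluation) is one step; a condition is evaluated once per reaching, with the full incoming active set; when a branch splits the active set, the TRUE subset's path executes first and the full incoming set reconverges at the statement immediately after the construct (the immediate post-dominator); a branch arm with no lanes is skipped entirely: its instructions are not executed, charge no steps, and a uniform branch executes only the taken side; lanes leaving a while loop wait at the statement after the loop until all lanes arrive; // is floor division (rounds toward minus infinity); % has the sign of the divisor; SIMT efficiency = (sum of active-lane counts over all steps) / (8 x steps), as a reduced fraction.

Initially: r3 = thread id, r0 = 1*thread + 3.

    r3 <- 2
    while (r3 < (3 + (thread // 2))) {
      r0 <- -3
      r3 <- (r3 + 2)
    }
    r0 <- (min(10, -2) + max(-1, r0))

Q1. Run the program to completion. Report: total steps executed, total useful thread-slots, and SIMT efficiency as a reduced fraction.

Answer: 9 steps, 60 useful, 5/6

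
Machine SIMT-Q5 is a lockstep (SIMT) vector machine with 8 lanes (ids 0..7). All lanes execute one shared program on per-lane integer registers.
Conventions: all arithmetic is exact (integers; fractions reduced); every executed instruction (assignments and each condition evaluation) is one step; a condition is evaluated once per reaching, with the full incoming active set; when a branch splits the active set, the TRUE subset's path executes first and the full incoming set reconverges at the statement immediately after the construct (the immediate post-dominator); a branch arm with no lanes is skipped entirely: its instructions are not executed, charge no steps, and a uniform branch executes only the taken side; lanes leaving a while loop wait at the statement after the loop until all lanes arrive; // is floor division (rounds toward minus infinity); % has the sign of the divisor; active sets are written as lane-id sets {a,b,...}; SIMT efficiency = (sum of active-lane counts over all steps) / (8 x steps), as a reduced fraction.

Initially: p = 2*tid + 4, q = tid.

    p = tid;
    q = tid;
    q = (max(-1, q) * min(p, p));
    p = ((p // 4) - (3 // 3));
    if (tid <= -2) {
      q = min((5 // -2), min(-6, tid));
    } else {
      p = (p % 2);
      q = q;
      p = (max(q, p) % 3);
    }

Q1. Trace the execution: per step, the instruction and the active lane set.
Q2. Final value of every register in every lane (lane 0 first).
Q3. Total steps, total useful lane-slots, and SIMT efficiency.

step 0: p <- tid                     {0,1,2,3,4,5,6,7}
step 1: q <- tid                     {0,1,2,3,4,5,6,7}
step 2: q <- (max(-1, q) * min(p, p)) {0,1,2,3,4,5,6,7}
step 3: p <- ((p // 4) - (3 // 3))   {0,1,2,3,4,5,6,7}
step 4: eval (tid <= -2)             {0,1,2,3,4,5,6,7}
step 5: p <- (p % 2)                 {0,1,2,3,4,5,6,7}
step 6: q <- q                       {0,1,2,3,4,5,6,7}
step 7: p <- (max(q, p) % 3)         {0,1,2,3,4,5,6,7}

Answer: 8 steps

p: 1,1,1,0,1,1,0,1
q: 0,1,4,9,16,25,36,49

steps = 8; useful = 64; efficiency = 64/64 = 1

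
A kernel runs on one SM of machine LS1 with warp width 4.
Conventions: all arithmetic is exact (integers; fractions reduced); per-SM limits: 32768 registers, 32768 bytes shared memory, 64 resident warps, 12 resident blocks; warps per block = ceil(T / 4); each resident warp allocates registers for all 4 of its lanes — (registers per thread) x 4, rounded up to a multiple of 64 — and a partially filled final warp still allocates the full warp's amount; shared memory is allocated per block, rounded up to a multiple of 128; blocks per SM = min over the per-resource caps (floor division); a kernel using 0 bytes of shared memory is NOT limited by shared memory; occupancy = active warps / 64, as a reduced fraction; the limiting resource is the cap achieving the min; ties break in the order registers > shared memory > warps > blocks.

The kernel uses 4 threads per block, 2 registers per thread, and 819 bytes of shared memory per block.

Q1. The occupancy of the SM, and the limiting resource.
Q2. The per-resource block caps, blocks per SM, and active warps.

Answer: occupancy 3/16, limited by blocks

registers: 512 blocks
shared memory: 36 blocks
warps: 64 blocks
blocks: 12 blocks

Answer: 12 blocks, 12 active warps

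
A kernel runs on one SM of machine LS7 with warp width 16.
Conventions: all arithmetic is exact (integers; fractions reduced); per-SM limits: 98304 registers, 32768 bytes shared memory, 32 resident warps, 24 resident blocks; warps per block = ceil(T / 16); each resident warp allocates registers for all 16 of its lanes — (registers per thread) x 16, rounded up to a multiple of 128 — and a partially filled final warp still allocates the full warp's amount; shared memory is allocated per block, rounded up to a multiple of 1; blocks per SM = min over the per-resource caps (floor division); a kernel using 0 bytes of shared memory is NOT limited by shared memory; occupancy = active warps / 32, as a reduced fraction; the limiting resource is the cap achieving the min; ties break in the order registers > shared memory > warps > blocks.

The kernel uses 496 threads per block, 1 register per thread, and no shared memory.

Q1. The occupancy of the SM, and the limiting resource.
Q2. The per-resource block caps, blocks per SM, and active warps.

Answer: occupancy 31/32, limited by warps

registers: 24 blocks
shared memory: no limit (kernel uses none)
warps: 1 block
blocks: 24 blocks

Answer: 1 block, 31 active warps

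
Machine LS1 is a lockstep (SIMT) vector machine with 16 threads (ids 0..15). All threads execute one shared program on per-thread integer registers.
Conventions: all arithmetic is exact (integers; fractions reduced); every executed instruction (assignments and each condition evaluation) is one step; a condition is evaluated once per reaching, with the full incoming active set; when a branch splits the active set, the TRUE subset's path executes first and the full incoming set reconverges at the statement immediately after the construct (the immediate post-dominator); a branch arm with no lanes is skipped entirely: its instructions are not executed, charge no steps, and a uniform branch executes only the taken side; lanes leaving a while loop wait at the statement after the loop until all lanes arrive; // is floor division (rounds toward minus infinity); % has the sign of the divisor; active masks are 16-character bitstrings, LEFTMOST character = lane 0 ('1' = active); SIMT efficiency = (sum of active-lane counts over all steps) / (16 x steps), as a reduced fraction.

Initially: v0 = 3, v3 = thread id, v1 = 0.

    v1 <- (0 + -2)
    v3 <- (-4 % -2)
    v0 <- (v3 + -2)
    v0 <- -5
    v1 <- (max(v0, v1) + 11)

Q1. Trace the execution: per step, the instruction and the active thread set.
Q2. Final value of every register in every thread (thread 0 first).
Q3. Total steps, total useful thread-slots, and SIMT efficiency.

step 0: v1 <- (0 + -2)               1111111111111111
step 1: v3 <- (-4 % -2)              1111111111111111
step 2: v0 <- (v3 + -2)              1111111111111111
step 3: v0 <- -5                     1111111111111111
step 4: v1 <- (max(v0, v1) + 11)     1111111111111111

Answer: 5 steps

v0: -5,-5,-5,-5,-5,-5,-5,-5,-5,-5,-5,-5,-5,-5,-5,-5
v3: 0,0,0,0,0,0,0,0,0,0,0,0,0,0,0,0
v1: 9,9,9,9,9,9,9,9,9,9,9,9,9,9,9,9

steps = 5; useful = 80; efficiency = 80/80 = 1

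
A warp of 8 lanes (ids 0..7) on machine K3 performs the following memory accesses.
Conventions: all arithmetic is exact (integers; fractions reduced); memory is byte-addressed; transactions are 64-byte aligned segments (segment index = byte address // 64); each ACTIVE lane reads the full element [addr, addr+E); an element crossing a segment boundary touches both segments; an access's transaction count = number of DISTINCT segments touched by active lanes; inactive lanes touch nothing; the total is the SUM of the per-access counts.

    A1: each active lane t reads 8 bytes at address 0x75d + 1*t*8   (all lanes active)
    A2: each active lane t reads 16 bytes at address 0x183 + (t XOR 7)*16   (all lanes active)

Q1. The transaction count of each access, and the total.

A1: 2 transactions
A2: 3 transactions

Answer: 2,3; total 5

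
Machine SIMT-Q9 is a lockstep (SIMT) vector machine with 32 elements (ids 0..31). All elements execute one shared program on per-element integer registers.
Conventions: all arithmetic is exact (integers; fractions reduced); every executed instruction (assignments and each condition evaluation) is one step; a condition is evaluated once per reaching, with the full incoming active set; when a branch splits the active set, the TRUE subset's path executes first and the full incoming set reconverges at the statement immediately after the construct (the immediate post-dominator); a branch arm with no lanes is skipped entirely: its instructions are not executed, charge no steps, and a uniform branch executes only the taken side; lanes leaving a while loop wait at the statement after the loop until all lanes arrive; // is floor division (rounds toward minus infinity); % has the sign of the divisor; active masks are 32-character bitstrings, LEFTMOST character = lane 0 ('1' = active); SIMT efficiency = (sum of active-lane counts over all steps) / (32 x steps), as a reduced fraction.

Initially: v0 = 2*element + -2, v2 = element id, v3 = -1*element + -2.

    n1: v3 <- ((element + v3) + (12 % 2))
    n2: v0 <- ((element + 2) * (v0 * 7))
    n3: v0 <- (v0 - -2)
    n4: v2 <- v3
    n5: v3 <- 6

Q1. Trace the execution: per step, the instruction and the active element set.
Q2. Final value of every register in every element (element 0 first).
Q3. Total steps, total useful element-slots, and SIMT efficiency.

step 0: v3 <- ((element + v3) + (12 % 2)) 11111111111111111111111111111111
step 1: v0 <- ((element + 2) * (v0 * 7)) 11111111111111111111111111111111
step 2: v0 <- (v0 - -2)              11111111111111111111111111111111
step 3: v2 <- v3                     11111111111111111111111111111111
step 4: v3 <- 6                      11111111111111111111111111111111

Answer: 5 steps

v0: -26,2,58,142,254,394,562,758,982,1234,1514,1822,2158,2522,2914,3334,3782,4258,4762,5294,5854,6442,7058,7702,8374,9074,9802,10558,11342,12154,12994,13862
v2: -2,-2,-2,-2,-2,-2,-2,-2,-2,-2,-2,-2,-2,-2,-2,-2,-2,-2,-2,-2,-2,-2,-2,-2,-2,-2,-2,-2,-2,-2,-2,-2
v3: 6,6,6,6,6,6,6,6,6,6,6,6,6,6,6,6,6,6,6,6,6,6,6,6,6,6,6,6,6,6,6,6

steps = 5; useful = 160; efficiency = 160/160 = 1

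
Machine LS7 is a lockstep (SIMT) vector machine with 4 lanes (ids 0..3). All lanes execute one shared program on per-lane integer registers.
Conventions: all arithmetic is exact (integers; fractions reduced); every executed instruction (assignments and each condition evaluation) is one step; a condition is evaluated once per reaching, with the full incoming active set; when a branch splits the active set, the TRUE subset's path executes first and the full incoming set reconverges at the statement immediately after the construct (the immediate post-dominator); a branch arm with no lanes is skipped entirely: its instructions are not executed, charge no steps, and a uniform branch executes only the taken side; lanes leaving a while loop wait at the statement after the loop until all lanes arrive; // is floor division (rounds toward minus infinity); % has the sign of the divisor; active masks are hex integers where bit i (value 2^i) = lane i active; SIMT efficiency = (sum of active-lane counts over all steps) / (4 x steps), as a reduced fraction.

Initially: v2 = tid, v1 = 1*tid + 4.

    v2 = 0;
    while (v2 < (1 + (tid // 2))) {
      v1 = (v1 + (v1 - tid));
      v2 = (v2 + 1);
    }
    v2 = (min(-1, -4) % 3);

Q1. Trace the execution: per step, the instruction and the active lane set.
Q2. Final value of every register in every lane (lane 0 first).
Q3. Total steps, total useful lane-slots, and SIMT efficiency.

step 0: v2 <- 0                      0xf
step 1: eval (v2 < (1 + (tid // 2))) 0xf
step 2: v1 <- (v1 + (v1 - tid))      0xf
step 3: v2 <- (v2 + 1)               0xf
step 4: eval (v2 < (1 + (tid // 2))) 0xf
step 5: v1 <- (v1 + (v1 - tid))      0xc
step 6: v2 <- (v2 + 1)               0xc
step 7: eval (v2 < (1 + (tid // 2))) 0xc
step 8: v2 <- (min(-1, -4) % 3)      0xf

Answer: 9 steps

v2: 2,2,2,2
v1: 8,9,18,19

steps = 9; useful = 30; efficiency = 30/36 = 5/6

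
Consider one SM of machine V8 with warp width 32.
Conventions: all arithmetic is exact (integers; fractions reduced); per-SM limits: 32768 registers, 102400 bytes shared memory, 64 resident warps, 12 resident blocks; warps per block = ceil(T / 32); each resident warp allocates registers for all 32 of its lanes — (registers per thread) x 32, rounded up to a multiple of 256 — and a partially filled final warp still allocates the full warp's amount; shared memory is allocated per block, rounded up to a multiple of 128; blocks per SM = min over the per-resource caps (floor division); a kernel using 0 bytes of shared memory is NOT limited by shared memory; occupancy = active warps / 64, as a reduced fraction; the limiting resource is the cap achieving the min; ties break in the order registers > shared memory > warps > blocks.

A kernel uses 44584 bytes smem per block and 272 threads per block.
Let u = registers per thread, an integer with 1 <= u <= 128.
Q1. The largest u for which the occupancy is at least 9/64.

Answer: u = 112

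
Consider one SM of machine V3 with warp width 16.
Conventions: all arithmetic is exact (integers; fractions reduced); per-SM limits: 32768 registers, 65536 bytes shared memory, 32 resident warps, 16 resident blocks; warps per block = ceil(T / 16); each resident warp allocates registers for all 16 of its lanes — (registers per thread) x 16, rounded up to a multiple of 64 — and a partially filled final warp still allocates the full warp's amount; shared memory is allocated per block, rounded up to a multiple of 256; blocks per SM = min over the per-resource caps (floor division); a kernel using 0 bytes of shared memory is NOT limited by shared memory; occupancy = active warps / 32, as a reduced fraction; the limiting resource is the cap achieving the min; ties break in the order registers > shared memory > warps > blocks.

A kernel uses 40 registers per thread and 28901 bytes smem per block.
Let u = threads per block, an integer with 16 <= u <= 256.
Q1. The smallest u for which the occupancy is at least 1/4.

Answer: u = 49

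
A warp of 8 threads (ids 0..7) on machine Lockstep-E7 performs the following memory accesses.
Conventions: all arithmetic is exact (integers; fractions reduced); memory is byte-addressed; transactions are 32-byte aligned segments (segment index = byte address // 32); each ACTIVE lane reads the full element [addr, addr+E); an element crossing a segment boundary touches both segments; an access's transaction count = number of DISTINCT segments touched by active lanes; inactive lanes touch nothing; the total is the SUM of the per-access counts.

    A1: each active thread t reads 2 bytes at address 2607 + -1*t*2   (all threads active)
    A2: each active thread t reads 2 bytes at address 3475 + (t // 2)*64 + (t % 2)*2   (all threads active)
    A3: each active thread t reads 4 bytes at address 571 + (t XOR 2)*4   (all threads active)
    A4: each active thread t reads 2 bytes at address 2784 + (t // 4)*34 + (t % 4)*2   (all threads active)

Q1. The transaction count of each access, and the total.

A1: 1 transaction
A2: 4 transactions
A3: 2 transactions
A4: 2 transactions

Answer: 1,4,2,2; total 9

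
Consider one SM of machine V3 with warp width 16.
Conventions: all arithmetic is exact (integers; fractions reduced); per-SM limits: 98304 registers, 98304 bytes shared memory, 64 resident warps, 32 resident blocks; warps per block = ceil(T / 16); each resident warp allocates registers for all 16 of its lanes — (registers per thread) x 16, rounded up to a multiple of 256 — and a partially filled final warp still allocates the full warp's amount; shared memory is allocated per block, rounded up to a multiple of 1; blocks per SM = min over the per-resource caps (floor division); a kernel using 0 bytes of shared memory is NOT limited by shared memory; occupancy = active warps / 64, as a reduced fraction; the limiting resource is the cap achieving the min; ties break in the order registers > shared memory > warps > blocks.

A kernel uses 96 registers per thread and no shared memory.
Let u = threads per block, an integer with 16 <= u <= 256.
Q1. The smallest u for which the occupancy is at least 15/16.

Answer: u = 17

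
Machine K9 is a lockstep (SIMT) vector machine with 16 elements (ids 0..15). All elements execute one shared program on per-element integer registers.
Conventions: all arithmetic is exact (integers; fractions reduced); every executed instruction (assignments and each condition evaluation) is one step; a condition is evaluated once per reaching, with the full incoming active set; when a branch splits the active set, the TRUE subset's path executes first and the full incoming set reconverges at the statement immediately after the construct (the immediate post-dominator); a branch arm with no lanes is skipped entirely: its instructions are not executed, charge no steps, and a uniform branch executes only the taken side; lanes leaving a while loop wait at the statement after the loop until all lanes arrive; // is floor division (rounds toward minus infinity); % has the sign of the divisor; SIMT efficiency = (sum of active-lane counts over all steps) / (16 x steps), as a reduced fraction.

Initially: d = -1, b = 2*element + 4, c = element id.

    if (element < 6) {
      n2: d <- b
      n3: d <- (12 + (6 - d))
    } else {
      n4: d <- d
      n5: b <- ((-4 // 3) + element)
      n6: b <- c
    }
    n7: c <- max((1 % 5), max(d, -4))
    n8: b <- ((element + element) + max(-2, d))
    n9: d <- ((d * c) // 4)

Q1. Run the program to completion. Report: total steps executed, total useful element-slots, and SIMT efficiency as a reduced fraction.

Answer: 9 steps, 106 useful, 53/72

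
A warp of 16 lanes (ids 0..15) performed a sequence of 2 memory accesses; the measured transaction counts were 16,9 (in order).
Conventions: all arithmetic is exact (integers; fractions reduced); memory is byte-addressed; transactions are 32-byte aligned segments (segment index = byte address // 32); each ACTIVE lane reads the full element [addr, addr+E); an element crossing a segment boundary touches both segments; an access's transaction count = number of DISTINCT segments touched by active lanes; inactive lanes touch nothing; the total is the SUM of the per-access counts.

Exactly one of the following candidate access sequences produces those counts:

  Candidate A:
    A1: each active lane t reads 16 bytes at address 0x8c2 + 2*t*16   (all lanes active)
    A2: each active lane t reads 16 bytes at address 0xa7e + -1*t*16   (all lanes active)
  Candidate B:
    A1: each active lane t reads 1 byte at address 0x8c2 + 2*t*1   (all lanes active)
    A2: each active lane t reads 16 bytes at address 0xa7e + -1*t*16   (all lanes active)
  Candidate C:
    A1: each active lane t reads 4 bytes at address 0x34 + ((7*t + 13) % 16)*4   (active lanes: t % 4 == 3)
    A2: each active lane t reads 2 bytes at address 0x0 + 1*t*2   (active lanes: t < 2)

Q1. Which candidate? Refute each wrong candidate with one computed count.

B: A1 gives 2 transactions, not 16
C: A1 gives 3 transactions, not 16
A: all counts match (16,9)

Answer: A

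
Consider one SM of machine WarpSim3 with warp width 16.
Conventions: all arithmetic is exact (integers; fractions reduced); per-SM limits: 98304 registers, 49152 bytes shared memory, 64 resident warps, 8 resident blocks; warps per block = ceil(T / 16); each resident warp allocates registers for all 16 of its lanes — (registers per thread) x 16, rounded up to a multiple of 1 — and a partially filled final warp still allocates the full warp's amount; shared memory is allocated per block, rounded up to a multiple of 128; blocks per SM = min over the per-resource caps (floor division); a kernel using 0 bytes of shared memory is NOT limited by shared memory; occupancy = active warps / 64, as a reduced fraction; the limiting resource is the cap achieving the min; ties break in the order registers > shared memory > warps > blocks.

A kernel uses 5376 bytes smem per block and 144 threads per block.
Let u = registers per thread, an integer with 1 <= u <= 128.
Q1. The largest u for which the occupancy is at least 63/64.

Answer: u = 97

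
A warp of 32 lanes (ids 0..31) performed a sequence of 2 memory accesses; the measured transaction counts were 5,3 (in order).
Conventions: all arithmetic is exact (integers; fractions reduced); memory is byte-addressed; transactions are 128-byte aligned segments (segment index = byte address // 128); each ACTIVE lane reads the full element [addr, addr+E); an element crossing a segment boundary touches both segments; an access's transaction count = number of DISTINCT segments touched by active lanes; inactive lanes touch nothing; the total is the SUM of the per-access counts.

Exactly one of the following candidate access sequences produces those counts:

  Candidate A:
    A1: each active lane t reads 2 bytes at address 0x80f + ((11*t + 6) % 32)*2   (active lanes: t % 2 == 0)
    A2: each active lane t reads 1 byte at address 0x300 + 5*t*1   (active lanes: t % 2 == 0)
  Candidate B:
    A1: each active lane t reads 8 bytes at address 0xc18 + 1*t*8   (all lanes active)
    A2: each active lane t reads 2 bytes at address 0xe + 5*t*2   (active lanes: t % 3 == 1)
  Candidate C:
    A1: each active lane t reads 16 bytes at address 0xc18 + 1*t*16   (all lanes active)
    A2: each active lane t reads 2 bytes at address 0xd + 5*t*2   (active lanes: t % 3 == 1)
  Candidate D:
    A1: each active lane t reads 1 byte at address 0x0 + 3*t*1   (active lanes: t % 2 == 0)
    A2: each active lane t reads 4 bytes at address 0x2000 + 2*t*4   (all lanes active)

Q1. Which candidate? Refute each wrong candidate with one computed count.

A: A1 gives 1 transaction, not 5
B: A1 gives 3 transactions, not 5
D: A1 gives 1 transaction, not 5
C: all counts match (5,3)

Answer: C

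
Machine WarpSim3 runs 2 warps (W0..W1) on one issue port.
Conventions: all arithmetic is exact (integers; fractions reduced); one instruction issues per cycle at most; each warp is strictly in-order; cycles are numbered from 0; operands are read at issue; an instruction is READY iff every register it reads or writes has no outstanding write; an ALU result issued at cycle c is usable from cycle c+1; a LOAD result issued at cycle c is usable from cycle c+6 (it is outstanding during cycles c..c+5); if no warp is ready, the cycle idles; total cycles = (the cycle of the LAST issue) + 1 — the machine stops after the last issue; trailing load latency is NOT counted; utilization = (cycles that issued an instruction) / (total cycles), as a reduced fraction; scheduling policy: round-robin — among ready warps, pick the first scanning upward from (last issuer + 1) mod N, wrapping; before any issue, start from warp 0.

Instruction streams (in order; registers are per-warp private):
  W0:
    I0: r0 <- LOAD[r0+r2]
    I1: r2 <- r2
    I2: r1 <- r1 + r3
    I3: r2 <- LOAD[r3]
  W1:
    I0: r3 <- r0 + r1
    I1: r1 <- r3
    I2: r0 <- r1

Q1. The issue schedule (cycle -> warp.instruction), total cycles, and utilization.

cycle 0: W0.I0
cycle 1: W1.I0
cycle 2: W0.I1
cycle 3: W1.I1
cycle 4: W0.I2
cycle 5: W1.I2
cycle 6: W0.I3

Answer: 7 cycles, utilization 1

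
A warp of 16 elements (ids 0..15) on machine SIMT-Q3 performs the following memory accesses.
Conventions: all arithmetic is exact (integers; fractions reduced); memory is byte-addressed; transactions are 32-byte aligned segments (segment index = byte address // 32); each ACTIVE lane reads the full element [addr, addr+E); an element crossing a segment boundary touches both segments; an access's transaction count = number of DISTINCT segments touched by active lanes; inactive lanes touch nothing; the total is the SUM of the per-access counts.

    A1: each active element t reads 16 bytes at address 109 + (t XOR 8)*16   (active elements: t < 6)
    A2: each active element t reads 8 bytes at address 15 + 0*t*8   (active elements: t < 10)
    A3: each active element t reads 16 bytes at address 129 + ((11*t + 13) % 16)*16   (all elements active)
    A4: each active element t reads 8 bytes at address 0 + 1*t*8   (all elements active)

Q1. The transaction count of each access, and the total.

A1: 4 transactions
A2: 1 transaction
A3: 9 transactions
A4: 4 transactions

Answer: 4,1,9,4; total 18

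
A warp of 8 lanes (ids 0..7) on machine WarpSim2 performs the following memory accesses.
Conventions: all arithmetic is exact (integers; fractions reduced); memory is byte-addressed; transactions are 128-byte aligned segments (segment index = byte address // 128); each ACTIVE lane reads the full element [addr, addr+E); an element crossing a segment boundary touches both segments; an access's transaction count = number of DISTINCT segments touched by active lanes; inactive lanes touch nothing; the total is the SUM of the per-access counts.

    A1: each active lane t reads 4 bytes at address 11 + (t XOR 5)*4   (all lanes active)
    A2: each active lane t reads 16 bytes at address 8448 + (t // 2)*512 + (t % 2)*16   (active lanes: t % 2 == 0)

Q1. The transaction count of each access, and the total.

A1: 1 transaction
A2: 4 transactions

Answer: 1,4; total 5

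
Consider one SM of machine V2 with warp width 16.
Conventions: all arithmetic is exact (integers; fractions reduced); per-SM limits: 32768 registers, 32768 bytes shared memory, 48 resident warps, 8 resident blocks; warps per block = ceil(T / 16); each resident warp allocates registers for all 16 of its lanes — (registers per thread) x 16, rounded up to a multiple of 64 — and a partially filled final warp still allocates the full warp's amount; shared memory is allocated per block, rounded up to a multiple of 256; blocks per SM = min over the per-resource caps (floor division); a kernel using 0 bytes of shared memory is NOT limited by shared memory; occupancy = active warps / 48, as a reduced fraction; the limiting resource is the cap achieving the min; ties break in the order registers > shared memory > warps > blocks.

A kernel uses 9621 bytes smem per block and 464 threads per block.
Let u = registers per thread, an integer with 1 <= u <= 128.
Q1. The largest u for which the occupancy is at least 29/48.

Answer: u = 68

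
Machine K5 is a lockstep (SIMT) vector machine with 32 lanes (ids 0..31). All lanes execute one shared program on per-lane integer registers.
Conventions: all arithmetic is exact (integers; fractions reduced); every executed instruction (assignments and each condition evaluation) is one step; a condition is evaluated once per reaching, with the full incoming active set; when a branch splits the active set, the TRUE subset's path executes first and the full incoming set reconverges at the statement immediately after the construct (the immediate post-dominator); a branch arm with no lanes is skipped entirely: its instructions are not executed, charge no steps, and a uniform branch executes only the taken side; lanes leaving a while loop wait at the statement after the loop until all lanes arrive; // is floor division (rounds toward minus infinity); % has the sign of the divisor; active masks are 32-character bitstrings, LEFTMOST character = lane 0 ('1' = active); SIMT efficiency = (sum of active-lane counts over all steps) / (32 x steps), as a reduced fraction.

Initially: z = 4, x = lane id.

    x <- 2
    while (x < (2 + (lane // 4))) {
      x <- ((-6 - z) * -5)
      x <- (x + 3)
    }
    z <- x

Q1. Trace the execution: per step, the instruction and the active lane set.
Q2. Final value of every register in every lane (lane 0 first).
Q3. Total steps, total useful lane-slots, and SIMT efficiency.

step 0: x <- 2                       11111111111111111111111111111111
step 1: eval (x < (2 + (lane // 4))) 11111111111111111111111111111111
step 2: x <- ((-6 - z) * -5)         00001111111111111111111111111111
step 3: x <- (x + 3)                 00001111111111111111111111111111
step 4: eval (x < (2 + (lane // 4))) 00001111111111111111111111111111
step 5: z <- x                       11111111111111111111111111111111

Answer: 6 steps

z: 2,2,2,2,53,53,53,53,53,53,53,53,53,53,53,53,53,53,53,53,53,53,53,53,53,53,53,53,53,53,53,53
x: 2,2,2,2,53,53,53,53,53,53,53,53,53,53,53,53,53,53,53,53,53,53,53,53,53,53,53,53,53,53,53,53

steps = 6; useful = 180; efficiency = 180/192 = 15/16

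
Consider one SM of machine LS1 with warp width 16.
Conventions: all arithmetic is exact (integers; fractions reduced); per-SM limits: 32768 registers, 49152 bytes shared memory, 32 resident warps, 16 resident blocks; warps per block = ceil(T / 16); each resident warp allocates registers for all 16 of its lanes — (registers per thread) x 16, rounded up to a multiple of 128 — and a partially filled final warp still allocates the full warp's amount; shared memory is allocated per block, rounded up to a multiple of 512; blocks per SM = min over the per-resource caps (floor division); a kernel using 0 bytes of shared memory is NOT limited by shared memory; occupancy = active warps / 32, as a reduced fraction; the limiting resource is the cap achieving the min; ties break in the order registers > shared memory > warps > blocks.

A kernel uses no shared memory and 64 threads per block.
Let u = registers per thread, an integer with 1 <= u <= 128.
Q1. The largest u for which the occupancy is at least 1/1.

Answer: u = 64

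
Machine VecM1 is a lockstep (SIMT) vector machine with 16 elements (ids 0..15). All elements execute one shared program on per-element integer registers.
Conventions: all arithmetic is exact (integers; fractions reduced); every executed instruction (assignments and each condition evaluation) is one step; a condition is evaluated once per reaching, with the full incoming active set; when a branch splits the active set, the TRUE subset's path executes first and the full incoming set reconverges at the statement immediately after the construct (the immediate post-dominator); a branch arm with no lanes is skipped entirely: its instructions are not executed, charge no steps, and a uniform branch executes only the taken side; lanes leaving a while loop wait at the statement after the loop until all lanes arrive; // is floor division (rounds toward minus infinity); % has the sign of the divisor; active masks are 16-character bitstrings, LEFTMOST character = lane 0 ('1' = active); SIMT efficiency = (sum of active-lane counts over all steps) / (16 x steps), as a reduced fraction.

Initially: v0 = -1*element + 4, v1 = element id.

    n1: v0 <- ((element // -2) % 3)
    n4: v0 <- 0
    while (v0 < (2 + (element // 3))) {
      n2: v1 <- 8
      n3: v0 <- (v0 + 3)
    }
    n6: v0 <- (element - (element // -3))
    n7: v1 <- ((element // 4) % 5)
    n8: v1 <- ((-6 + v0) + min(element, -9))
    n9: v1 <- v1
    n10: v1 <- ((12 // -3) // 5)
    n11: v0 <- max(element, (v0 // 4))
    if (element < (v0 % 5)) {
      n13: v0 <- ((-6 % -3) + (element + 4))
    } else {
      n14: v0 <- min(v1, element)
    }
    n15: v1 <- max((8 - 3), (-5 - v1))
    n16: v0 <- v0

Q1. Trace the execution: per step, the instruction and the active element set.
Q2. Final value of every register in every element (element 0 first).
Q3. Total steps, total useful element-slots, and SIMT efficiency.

step 0: v0 <- ((element // -2) % 3)  1111111111111111
step 1: v0 <- 0                      1111111111111111
step 2: eval (v0 < (2 + (element // 3))) 1111111111111111
step 3: v1 <- 8                      1111111111111111
step 4: v0 <- (v0 + 3)               1111111111111111
step 5: eval (v0 < (2 + (element // 3))) 1111111111111111
step 6: v1 <- 8                      0000001111111111
step 7: v0 <- (v0 + 3)               0000001111111111
step 8: eval (v0 < (2 + (element // 3))) 0000001111111111
step 9: v1 <- 8                      0000000000000001
step 10: v0 <- (v0 + 3)               0000000000000001
step 11: eval (v0 < (2 + (element // 3))) 0000000000000001
step 12: v0 <- (element - (element // -3)) 1111111111111111
step 13: v1 <- ((element // 4) % 5)   1111111111111111
step 14: v1 <- ((-6 + v0) + min(element, -9)) 1111111111111111
step 15: v1 <- v1                     1111111111111111
step 16: v1 <- ((12 // -3) // 5)      1111111111111111
step 17: v0 <- max(element, (v0 // 4)) 1111111111111111
step 18: eval (element < (v0 % 5))    1111111111111111
step 19: v0 <- min(v1, element)       1111111111111111
step 20: v1 <- max((8 - 3), (-5 - v1)) 1111111111111111
step 21: v0 <- v0                     1111111111111111

Answer: 22 steps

v0: -1,-1,-1,-1,-1,-1,-1,-1,-1,-1,-1,-1,-1,-1,-1,-1
v1: 5,5,5,5,5,5,5,5,5,5,5,5,5,5,5,5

steps = 22; useful = 289; efficiency = 289/352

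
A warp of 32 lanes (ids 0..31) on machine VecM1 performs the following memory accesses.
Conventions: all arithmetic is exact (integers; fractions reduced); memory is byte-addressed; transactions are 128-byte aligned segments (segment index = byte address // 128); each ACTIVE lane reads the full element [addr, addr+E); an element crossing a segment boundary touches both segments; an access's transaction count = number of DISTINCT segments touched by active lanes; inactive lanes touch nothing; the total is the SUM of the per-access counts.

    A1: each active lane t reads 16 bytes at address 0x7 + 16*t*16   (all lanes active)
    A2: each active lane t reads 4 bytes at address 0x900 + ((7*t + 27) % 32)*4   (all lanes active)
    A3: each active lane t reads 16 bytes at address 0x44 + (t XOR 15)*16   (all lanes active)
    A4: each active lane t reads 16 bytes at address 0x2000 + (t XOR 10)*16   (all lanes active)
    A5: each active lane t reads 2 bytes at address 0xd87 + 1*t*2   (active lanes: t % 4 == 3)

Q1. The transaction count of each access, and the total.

A1: 32 transactions
A2: 1 transaction
A3: 5 transactions
A4: 4 transactions
A5: 1 transaction

Answer: 32,1,5,4,1; total 43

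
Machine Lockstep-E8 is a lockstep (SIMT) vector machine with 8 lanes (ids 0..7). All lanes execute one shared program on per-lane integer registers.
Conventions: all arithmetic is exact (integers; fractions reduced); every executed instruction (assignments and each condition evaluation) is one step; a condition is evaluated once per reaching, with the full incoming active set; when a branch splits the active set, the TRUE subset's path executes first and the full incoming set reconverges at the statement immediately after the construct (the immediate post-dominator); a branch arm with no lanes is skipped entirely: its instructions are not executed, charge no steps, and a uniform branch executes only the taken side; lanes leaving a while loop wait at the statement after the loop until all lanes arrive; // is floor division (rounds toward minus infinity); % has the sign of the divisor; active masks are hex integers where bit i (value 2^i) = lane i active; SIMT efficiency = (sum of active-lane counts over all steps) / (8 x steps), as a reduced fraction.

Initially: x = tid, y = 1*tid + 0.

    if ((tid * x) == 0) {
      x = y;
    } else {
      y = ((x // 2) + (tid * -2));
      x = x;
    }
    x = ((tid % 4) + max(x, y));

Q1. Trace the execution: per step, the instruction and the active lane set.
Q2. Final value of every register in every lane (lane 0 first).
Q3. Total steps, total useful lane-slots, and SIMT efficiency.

step 0: eval ((tid * x) == 0)        0xff
step 1: x <- y                       0x01
step 2: y <- ((x // 2) + (tid * -2)) 0xfe
step 3: x <- x                       0xfe
step 4: x <- ((tid % 4) + max(x, y)) 0xff

Answer: 5 steps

x: 0,2,4,6,4,6,8,10
y: 0,-2,-3,-5,-6,-8,-9,-11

steps = 5; useful = 31; efficiency = 31/40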